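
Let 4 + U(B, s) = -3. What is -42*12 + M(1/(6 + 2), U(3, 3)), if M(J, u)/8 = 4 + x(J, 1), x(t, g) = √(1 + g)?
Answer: -472 + 8*√2 ≈ -460.69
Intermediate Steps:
U(B, s) = -7 (U(B, s) = -4 - 3 = -7)
M(J, u) = 32 + 8*√2 (M(J, u) = 8*(4 + √(1 + 1)) = 8*(4 + √2) = 32 + 8*√2)
-42*12 + M(1/(6 + 2), U(3, 3)) = -42*12 + (32 + 8*√2) = -504 + (32 + 8*√2) = -472 + 8*√2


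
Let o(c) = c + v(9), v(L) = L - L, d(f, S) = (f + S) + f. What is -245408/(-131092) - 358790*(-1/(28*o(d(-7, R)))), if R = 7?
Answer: -5873299839/3211754 ≈ -1828.7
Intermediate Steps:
d(f, S) = S + 2*f (d(f, S) = (S + f) + f = S + 2*f)
v(L) = 0
o(c) = c (o(c) = c + 0 = c)
-245408/(-131092) - 358790*(-1/(28*o(d(-7, R)))) = -245408/(-131092) - 358790*(-1/(28*(7 + 2*(-7)))) = -245408*(-1/131092) - 358790*(-1/(28*(7 - 14))) = 61352/32773 - 358790/((-7*(-28))) = 61352/32773 - 358790/196 = 61352/32773 - 358790*1/196 = 61352/32773 - 179395/98 = -5873299839/3211754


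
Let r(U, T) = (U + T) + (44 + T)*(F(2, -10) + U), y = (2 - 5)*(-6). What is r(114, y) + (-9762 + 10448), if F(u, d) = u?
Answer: 8010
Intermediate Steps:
y = 18 (y = -3*(-6) = 18)
r(U, T) = T + U + (2 + U)*(44 + T) (r(U, T) = (U + T) + (44 + T)*(2 + U) = (T + U) + (2 + U)*(44 + T) = T + U + (2 + U)*(44 + T))
r(114, y) + (-9762 + 10448) = (88 + 3*18 + 45*114 + 18*114) + (-9762 + 10448) = (88 + 54 + 5130 + 2052) + 686 = 7324 + 686 = 8010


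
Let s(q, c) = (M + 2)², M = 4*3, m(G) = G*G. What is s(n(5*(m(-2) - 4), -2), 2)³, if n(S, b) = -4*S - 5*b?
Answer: 7529536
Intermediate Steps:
m(G) = G²
M = 12
n(S, b) = -5*b - 4*S
s(q, c) = 196 (s(q, c) = (12 + 2)² = 14² = 196)
s(n(5*(m(-2) - 4), -2), 2)³ = 196³ = 7529536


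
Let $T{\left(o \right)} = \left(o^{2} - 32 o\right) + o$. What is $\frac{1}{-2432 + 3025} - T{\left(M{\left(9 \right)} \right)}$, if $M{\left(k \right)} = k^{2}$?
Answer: $- \frac{2401649}{593} \approx -4050.0$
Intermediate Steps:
$T{\left(o \right)} = o^{2} - 31 o$
$\frac{1}{-2432 + 3025} - T{\left(M{\left(9 \right)} \right)} = \frac{1}{-2432 + 3025} - 9^{2} \left(-31 + 9^{2}\right) = \frac{1}{593} - 81 \left(-31 + 81\right) = \frac{1}{593} - 81 \cdot 50 = \frac{1}{593} - 4050 = - \frac{2401649}{593}$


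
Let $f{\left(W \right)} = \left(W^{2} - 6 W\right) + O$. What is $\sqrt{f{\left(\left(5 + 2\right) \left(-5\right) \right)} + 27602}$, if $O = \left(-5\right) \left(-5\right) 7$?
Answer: $2 \sqrt{7303} \approx 170.92$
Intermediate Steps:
$O = 175$ ($O = 25 \cdot 7 = 175$)
$f{\left(W \right)} = 175 + W^{2} - 6 W$ ($f{\left(W \right)} = \left(W^{2} - 6 W\right) + 175 = 175 + W^{2} - 6 W$)
$\sqrt{f{\left(\left(5 + 2\right) \left(-5\right) \right)} + 27602} = \sqrt{\left(175 + \left(\left(5 + 2\right) \left(-5\right)\right)^{2} - 6 \left(5 + 2\right) \left(-5\right)\right) + 27602} = \sqrt{\left(175 + \left(7 \left(-5\right)\right)^{2} - 6 \cdot 7 \left(-5\right)\right) + 27602} = \sqrt{\left(175 + \left(-35\right)^{2} - -210\right) + 27602} = \sqrt{\left(175 + 1225 + 210\right) + 27602} = \sqrt{1610 + 27602} = \sqrt{29212} = 2 \sqrt{7303}$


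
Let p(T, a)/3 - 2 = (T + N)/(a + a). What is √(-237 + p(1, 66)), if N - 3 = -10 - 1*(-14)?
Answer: I*√27929/11 ≈ 15.193*I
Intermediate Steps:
N = 7 (N = 3 + (-10 - 1*(-14)) = 3 + (-10 + 14) = 3 + 4 = 7)
p(T, a) = 6 + 3*(7 + T)/(2*a) (p(T, a) = 6 + 3*((T + 7)/(a + a)) = 6 + 3*((7 + T)/((2*a))) = 6 + 3*((7 + T)*(1/(2*a))) = 6 + 3*((7 + T)/(2*a)) = 6 + 3*(7 + T)/(2*a))
√(-237 + p(1, 66)) = √(-237 + (3/2)*(7 + 1 + 4*66)/66) = √(-237 + (3/2)*(1/66)*(7 + 1 + 264)) = √(-237 + (3/2)*(1/66)*272) = √(-237 + 68/11) = √(-2539/11) = I*√27929/11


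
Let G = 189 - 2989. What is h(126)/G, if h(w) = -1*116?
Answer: 29/700 ≈ 0.041429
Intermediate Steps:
h(w) = -116
G = -2800
h(126)/G = -116/(-2800) = -116*(-1/2800) = 29/700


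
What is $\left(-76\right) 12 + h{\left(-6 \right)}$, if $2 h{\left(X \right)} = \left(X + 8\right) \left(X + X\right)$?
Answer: $-924$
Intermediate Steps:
$h{\left(X \right)} = X \left(8 + X\right)$ ($h{\left(X \right)} = \frac{\left(X + 8\right) \left(X + X\right)}{2} = \frac{\left(8 + X\right) 2 X}{2} = \frac{2 X \left(8 + X\right)}{2} = X \left(8 + X\right)$)
$\left(-76\right) 12 + h{\left(-6 \right)} = \left(-76\right) 12 - 6 \left(8 - 6\right) = -912 - 12 = -924$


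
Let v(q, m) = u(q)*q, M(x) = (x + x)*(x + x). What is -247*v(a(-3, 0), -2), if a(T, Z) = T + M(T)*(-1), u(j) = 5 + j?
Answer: -327522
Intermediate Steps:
M(x) = 4*x**2 (M(x) = (2*x)*(2*x) = 4*x**2)
a(T, Z) = T - 4*T**2 (a(T, Z) = T + (4*T**2)*(-1) = T - 4*T**2)
v(q, m) = q*(5 + q) (v(q, m) = (5 + q)*q = q*(5 + q))
-247*v(a(-3, 0), -2) = -247*(-3*(1 - 4*(-3)))*(5 - 3*(1 - 4*(-3))) = -247*(-3*(1 + 12))*(5 - 3*(1 + 12)) = -247*(-3*13)*(5 - 3*13) = -(-9633)*(5 - 39) = -(-9633)*(-34) = -247*1326 = -327522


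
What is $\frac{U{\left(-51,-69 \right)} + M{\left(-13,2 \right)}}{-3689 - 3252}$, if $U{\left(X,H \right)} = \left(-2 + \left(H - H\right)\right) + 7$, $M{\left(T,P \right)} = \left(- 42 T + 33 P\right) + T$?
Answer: $- \frac{604}{6941} \approx -0.087019$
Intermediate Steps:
$M{\left(T,P \right)} = - 41 T + 33 P$
$U{\left(X,H \right)} = 5$ ($U{\left(X,H \right)} = \left(-2 + 0\right) + 7 = -2 + 7 = 5$)
$\frac{U{\left(-51,-69 \right)} + M{\left(-13,2 \right)}}{-3689 - 3252} = \frac{5 + \left(\left(-41\right) \left(-13\right) + 33 \cdot 2\right)}{-3689 - 3252} = \frac{5 + \left(533 + 66\right)}{-6941} = \left(5 + 599\right) \left(- \frac{1}{6941}\right) = 604 \left(- \frac{1}{6941}\right) = - \frac{604}{6941}$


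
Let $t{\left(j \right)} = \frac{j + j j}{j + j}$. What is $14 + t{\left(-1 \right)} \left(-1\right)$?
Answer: $14$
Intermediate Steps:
$t{\left(j \right)} = \frac{j + j^{2}}{2 j}$
$14 + t{\left(-1 \right)} \left(-1\right) = 14 + \left(\frac{1}{2} + \frac{1}{2} \left(-1\right)\right) \left(-1\right) = 14 + \left(\frac{1}{2} - \frac{1}{2}\right) \left(-1\right) = 14 + 0 \left(-1\right) = 14 + 0 = 14$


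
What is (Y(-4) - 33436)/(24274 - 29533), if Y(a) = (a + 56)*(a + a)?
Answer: 11284/1753 ≈ 6.4370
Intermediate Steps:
Y(a) = 2*a*(56 + a) (Y(a) = (56 + a)*(2*a) = 2*a*(56 + a))
(Y(-4) - 33436)/(24274 - 29533) = (2*(-4)*(56 - 4) - 33436)/(24274 - 29533) = (2*(-4)*52 - 33436)/(-5259) = (-416 - 33436)*(-1/5259) = -33852*(-1/5259) = 11284/1753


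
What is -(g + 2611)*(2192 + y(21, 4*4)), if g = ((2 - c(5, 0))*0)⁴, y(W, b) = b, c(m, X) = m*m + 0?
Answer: -5765088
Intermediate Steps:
c(m, X) = m² (c(m, X) = m² + 0 = m²)
g = 0 (g = ((2 - 1*5²)*0)⁴ = ((2 - 1*25)*0)⁴ = ((2 - 25)*0)⁴ = (-23*0)⁴ = 0⁴ = 0)
-(g + 2611)*(2192 + y(21, 4*4)) = -(0 + 2611)*(2192 + 4*4) = -2611*(2192 + 16) = -2611*2208 = -1*5765088 = -5765088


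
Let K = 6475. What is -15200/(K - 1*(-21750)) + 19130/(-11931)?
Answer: -28851818/13470099 ≈ -2.1419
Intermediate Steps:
-15200/(K - 1*(-21750)) + 19130/(-11931) = -15200/(6475 - 1*(-21750)) + 19130/(-11931) = -15200/(6475 + 21750) + 19130*(-1/11931) = -15200/28225 - 19130/11931 = -15200*1/28225 - 19130/11931 = -608/1129 - 19130/11931 = -28851818/13470099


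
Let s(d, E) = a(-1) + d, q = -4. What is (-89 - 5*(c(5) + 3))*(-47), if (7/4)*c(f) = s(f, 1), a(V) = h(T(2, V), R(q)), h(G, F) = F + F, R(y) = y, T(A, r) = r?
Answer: 31396/7 ≈ 4485.1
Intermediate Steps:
h(G, F) = 2*F
a(V) = -8 (a(V) = 2*(-4) = -8)
s(d, E) = -8 + d
c(f) = -32/7 + 4*f/7 (c(f) = 4*(-8 + f)/7 = -32/7 + 4*f/7)
(-89 - 5*(c(5) + 3))*(-47) = (-89 - 5*((-32/7 + (4/7)*5) + 3))*(-47) = (-89 - 5*((-32/7 + 20/7) + 3))*(-47) = (-89 - 5*(-12/7 + 3))*(-47) = (-89 - 5*9/7)*(-47) = (-89 - 45/7)*(-47) = -668/7*(-47) = 31396/7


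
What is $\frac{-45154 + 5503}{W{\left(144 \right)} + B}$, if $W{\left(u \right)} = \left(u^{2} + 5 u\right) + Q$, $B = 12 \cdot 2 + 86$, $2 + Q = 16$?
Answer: $- \frac{39651}{21580} \approx -1.8374$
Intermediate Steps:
$Q = 14$ ($Q = -2 + 16 = 14$)
$B = 110$ ($B = 24 + 86 = 110$)
$W{\left(u \right)} = 14 + u^{2} + 5 u$ ($W{\left(u \right)} = \left(u^{2} + 5 u\right) + 14 = 14 + u^{2} + 5 u$)
$\frac{-45154 + 5503}{W{\left(144 \right)} + B} = \frac{-45154 + 5503}{\left(14 + 144^{2} + 5 \cdot 144\right) + 110} = - \frac{39651}{\left(14 + 20736 + 720\right) + 110} = - \frac{39651}{21470 + 110} = - \frac{39651}{21580}$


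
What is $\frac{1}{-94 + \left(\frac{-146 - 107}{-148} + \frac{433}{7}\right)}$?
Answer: $- \frac{1036}{31529} \approx -0.032859$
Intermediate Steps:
$\frac{1}{-94 + \left(\frac{-146 - 107}{-148} + \frac{433}{7}\right)} = \frac{1}{-94 + \left(\left(-146 - 107\right) \left(- \frac{1}{148}\right) + 433 \cdot \frac{1}{7}\right)} = \frac{1}{-94 + \left(\left(-253\right) \left(- \frac{1}{148}\right) + \frac{433}{7}\right)} = \frac{1}{-94 + \left(\frac{253}{148} + \frac{433}{7}\right)} = \frac{1}{-94 + \frac{65855}{1036}} = \frac{1}{- \frac{31529}{1036}} = - \frac{1036}{31529}$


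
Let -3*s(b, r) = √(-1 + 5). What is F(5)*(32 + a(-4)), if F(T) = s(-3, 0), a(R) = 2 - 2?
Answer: -64/3 ≈ -21.333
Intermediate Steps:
a(R) = 0
s(b, r) = -⅔ (s(b, r) = -√(-1 + 5)/3 = -√4/3 = -⅓*2 = -⅔)
F(T) = -⅔
F(5)*(32 + a(-4)) = -2*(32 + 0)/3 = -⅔*32 = -64/3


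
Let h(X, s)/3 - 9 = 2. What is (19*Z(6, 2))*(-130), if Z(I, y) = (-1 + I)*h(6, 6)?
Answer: -407550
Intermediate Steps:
h(X, s) = 33 (h(X, s) = 27 + 3*2 = 27 + 6 = 33)
Z(I, y) = -33 + 33*I (Z(I, y) = (-1 + I)*33 = -33 + 33*I)
(19*Z(6, 2))*(-130) = (19*(-33 + 33*6))*(-130) = (19*(-33 + 198))*(-130) = (19*165)*(-130) = 3135*(-130) = -407550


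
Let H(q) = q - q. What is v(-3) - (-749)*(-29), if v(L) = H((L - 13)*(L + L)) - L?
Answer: -21718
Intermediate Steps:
H(q) = 0
v(L) = -L (v(L) = 0 - L = -L)
v(-3) - (-749)*(-29) = -1*(-3) - (-749)*(-29) = 3 - 1*21721 = 3 - 21721 = -21718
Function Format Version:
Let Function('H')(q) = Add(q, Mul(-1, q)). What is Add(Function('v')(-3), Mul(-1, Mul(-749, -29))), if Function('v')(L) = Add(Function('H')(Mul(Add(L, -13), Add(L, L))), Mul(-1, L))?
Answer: -21718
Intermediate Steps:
Function('H')(q) = 0
Function('v')(L) = Mul(-1, L) (Function('v')(L) = Add(0, Mul(-1, L)) = Mul(-1, L))
Add(Function('v')(-3), Mul(-1, Mul(-749, -29))) = Add(Mul(-1, -3), Mul(-1, Mul(-749, -29))) = Add(3, Mul(-1, 21721)) = Add(3, -21721) = -21718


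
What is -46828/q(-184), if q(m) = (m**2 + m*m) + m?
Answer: -509/734 ≈ -0.69346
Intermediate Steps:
q(m) = m + 2*m**2 (q(m) = (m**2 + m**2) + m = 2*m**2 + m = m + 2*m**2)
-46828/q(-184) = -46828*(-1/(184*(1 + 2*(-184)))) = -46828*(-1/(184*(1 - 368))) = -46828/((-184*(-367))) = -46828/67528 = -46828*1/67528 = -509/734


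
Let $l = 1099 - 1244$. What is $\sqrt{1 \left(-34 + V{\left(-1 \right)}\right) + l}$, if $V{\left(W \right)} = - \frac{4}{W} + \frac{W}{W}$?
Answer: $i \sqrt{174} \approx 13.191 i$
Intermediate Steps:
$l = -145$ ($l = 1099 - 1244 = -145$)
$V{\left(W \right)} = 1 - \frac{4}{W}$ ($V{\left(W \right)} = - \frac{4}{W} + 1 = 1 - \frac{4}{W}$)
$\sqrt{1 \left(-34 + V{\left(-1 \right)}\right) + l} = \sqrt{1 \left(-34 + \frac{-4 - 1}{-1}\right) - 145} = \sqrt{1 \left(-34 - -5\right) - 145} = \sqrt{1 \left(-34 + 5\right) - 145} = \sqrt{1 \left(-29\right) - 145} = \sqrt{-29 - 145} = \sqrt{-174} = i \sqrt{174}$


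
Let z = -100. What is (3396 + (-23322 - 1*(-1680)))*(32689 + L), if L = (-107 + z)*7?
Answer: -570005040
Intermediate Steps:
L = -1449 (L = (-107 - 100)*7 = -207*7 = -1449)
(3396 + (-23322 - 1*(-1680)))*(32689 + L) = (3396 + (-23322 - 1*(-1680)))*(32689 - 1449) = (3396 + (-23322 + 1680))*31240 = (3396 - 21642)*31240 = -18246*31240 = -570005040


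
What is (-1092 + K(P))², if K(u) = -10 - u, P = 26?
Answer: 1272384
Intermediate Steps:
(-1092 + K(P))² = (-1092 + (-10 - 1*26))² = (-1092 + (-10 - 26))² = (-1092 - 36)² = (-1128)² = 1272384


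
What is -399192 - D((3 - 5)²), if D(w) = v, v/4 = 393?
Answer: -400764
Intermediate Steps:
v = 1572 (v = 4*393 = 1572)
D(w) = 1572
-399192 - D((3 - 5)²) = -399192 - 1*1572 = -399192 - 1572 = -400764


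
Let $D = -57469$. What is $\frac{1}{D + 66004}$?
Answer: $\frac{1}{8535} \approx 0.00011716$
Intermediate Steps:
$\frac{1}{D + 66004} = \frac{1}{-57469 + 66004} = \frac{1}{8535}$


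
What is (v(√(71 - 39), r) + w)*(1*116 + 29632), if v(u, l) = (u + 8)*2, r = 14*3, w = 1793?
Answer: 53814132 + 237984*√2 ≈ 5.4151e+7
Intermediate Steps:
r = 42
v(u, l) = 16 + 2*u (v(u, l) = (8 + u)*2 = 16 + 2*u)
(v(√(71 - 39), r) + w)*(1*116 + 29632) = ((16 + 2*√(71 - 39)) + 1793)*(1*116 + 29632) = ((16 + 2*√32) + 1793)*(116 + 29632) = ((16 + 2*(4*√2)) + 1793)*29748 = ((16 + 8*√2) + 1793)*29748 = (1809 + 8*√2)*29748 = 53814132 + 237984*√2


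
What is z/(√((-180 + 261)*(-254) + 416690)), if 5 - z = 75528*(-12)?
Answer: 906341*√2021/28294 ≈ 1440.1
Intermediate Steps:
z = 906341 (z = 5 - 75528*(-12) = 5 - 1*(-906336) = 5 + 906336 = 906341)
z/(√((-180 + 261)*(-254) + 416690)) = 906341/(√((-180 + 261)*(-254) + 416690)) = 906341/(√(81*(-254) + 416690)) = 906341/(√(-20574 + 416690)) = 906341/(√396116) = 906341/((14*√2021)) = 906341*(√2021/28294) = 906341*√2021/28294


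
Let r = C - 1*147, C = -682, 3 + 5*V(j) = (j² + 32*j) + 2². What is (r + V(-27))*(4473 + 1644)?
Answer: -26174643/5 ≈ -5.2349e+6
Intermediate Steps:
V(j) = ⅕ + j²/5 + 32*j/5 (V(j) = -⅗ + ((j² + 32*j) + 2²)/5 = -⅗ + ((j² + 32*j) + 4)/5 = -⅗ + (4 + j² + 32*j)/5 = -⅗ + (⅘ + j²/5 + 32*j/5) = ⅕ + j²/5 + 32*j/5)
r = -829 (r = -682 - 1*147 = -682 - 147 = -829)
(r + V(-27))*(4473 + 1644) = (-829 + (⅕ + (⅕)*(-27)² + (32/5)*(-27)))*(4473 + 1644) = (-829 + (⅕ + (⅕)*729 - 864/5))*6117 = (-829 + (⅕ + 729/5 - 864/5))*6117 = (-829 - 134/5)*6117 = -4279/5*6117 = -26174643/5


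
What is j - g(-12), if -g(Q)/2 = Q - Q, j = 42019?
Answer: 42019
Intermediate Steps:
g(Q) = 0 (g(Q) = -2*(Q - Q) = -2*0 = 0)
j - g(-12) = 42019 - 1*0 = 42019 + 0 = 42019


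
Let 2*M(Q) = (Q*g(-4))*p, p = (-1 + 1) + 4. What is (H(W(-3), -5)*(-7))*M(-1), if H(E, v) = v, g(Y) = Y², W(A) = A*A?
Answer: -1120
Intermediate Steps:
W(A) = A²
p = 4 (p = 0 + 4 = 4)
M(Q) = 32*Q (M(Q) = ((Q*(-4)²)*4)/2 = ((Q*16)*4)/2 = ((16*Q)*4)/2 = (64*Q)/2 = 32*Q)
(H(W(-3), -5)*(-7))*M(-1) = (-5*(-7))*(32*(-1)) = 35*(-32) = -1120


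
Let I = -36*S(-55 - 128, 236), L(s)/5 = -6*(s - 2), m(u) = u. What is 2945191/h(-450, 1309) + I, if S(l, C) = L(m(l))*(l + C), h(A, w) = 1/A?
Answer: -1335925350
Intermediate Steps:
L(s) = 60 - 30*s (L(s) = 5*(-6*(s - 2)) = 5*(-6*(-2 + s)) = 5*(12 - 6*s) = 60 - 30*s)
S(l, C) = (60 - 30*l)*(C + l) (S(l, C) = (60 - 30*l)*(l + C) = (60 - 30*l)*(C + l))
I = -10589400 (I = -(-1080)*(-2 + (-55 - 128))*(236 + (-55 - 128)) = -(-1080)*(-2 - 183)*(236 - 183) = -(-1080)*(-185)*53 = -36*294150 = -10589400)
2945191/h(-450, 1309) + I = 2945191/(1/(-450)) - 10589400 = 2945191/(-1/450) - 10589400 = 2945191*(-450) - 10589400 = -1325335950 - 10589400 = -1335925350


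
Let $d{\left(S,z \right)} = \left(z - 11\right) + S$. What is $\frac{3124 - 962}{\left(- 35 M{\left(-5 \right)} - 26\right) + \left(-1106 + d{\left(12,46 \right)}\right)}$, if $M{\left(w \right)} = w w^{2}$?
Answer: $\frac{23}{35} \approx 0.65714$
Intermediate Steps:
$M{\left(w \right)} = w^{3}$
$d{\left(S,z \right)} = -11 + S + z$ ($d{\left(S,z \right)} = \left(z - 11\right) + S = \left(-11 + z\right) + S = -11 + S + z$)
$\frac{3124 - 962}{\left(- 35 M{\left(-5 \right)} - 26\right) + \left(-1106 + d{\left(12,46 \right)}\right)} = \frac{3124 - 962}{\left(- 35 \left(-5\right)^{3} - 26\right) + \left(-1106 + \left(-11 + 12 + 46\right)\right)} = \frac{2162}{\left(\left(-35\right) \left(-125\right) - 26\right) + \left(-1106 + 47\right)} = \frac{2162}{\left(4375 - 26\right) - 1059} = \frac{2162}{4349 - 1059} = \frac{2162}{3290} = 2162 \cdot \frac{1}{3290} = \frac{23}{35}$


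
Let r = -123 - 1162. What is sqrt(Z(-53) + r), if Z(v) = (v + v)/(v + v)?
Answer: 2*I*sqrt(321) ≈ 35.833*I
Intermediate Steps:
r = -1285
Z(v) = 1 (Z(v) = (2*v)/((2*v)) = (2*v)*(1/(2*v)) = 1)
sqrt(Z(-53) + r) = sqrt(1 - 1285) = sqrt(-1284) = 2*I*sqrt(321)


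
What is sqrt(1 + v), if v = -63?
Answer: I*sqrt(62) ≈ 7.874*I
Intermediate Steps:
sqrt(1 + v) = sqrt(1 - 63) = sqrt(-62) = I*sqrt(62)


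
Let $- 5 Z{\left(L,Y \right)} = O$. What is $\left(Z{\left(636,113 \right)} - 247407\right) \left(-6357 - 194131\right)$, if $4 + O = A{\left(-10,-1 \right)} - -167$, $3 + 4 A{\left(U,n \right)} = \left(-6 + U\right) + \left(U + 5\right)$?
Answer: $\frac{248042149696}{5} \approx 4.9608 \cdot 10^{10}$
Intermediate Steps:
$A{\left(U,n \right)} = -1 + \frac{U}{2}$ ($A{\left(U,n \right)} = - \frac{3}{4} + \frac{\left(-6 + U\right) + \left(U + 5\right)}{4} = - \frac{3}{4} + \frac{\left(-6 + U\right) + \left(5 + U\right)}{4} = - \frac{3}{4} + \frac{-1 + 2 U}{4} = - \frac{3}{4} + \left(- \frac{1}{4} + \frac{U}{2}\right) = -1 + \frac{U}{2}$)
$O = 157$ ($O = -4 + \left(\left(-1 + \frac{1}{2} \left(-10\right)\right) - -167\right) = -4 + \left(\left(-1 - 5\right) + 167\right) = -4 + \left(-6 + 167\right) = -4 + 161 = 157$)
$Z{\left(L,Y \right)} = - \frac{157}{5}$ ($Z{\left(L,Y \right)} = \left(- \frac{1}{5}\right) 157 = - \frac{157}{5}$)
$\left(Z{\left(636,113 \right)} - 247407\right) \left(-6357 - 194131\right) = \left(- \frac{157}{5} - 247407\right) \left(-6357 - 194131\right) = \left(- \frac{1237192}{5}\right) \left(-200488\right) = \frac{248042149696}{5}$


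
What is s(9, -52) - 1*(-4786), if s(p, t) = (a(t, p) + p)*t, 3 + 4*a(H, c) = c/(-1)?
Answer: 4474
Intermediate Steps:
a(H, c) = -¾ - c/4 (a(H, c) = -¾ + (c/(-1))/4 = -¾ + (c*(-1))/4 = -¾ + (-c)/4 = -¾ - c/4)
s(p, t) = t*(-¾ + 3*p/4) (s(p, t) = ((-¾ - p/4) + p)*t = (-¾ + 3*p/4)*t = t*(-¾ + 3*p/4))
s(9, -52) - 1*(-4786) = (¾)*(-52)*(-1 + 9) - 1*(-4786) = (¾)*(-52)*8 + 4786 = -312 + 4786 = 4474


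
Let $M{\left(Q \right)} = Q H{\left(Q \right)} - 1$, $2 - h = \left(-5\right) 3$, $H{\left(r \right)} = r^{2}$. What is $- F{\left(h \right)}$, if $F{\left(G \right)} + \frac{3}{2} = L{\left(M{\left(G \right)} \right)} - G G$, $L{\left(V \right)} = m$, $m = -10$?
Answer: $\frac{601}{2} \approx 300.5$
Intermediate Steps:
$h = 17$ ($h = 2 - \left(-5\right) 3 = 2 - -15 = 2 + 15 = 17$)
$M{\left(Q \right)} = -1 + Q^{3}$ ($M{\left(Q \right)} = Q Q^{2} - 1 = Q^{3} - 1 = -1 + Q^{3}$)
$L{\left(V \right)} = -10$
$F{\left(G \right)} = - \frac{23}{2} - G^{2}$ ($F{\left(G \right)} = - \frac{3}{2} - \left(10 + G G\right) = - \frac{3}{2} - \left(10 + G^{2}\right) = - \frac{23}{2} - G^{2}$)
$- F{\left(h \right)} = - (- \frac{23}{2} - 17^{2}) = - (- \frac{23}{2} - 289) = \left(-1\right) \left(- \frac{601}{2}\right) = \frac{601}{2}$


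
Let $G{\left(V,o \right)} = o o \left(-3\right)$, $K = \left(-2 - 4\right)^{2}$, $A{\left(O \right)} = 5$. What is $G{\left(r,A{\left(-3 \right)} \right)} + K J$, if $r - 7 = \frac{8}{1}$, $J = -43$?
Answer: $-1623$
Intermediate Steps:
$r = 15$ ($r = 7 + \frac{8}{1} = 7 + 8 \cdot 1 = 7 + 8 = 15$)
$K = 36$ ($K = \left(-6\right)^{2} = 36$)
$G{\left(V,o \right)} = - 3 o^{2}$ ($G{\left(V,o \right)} = o^{2} \left(-3\right) = - 3 o^{2}$)
$G{\left(r,A{\left(-3 \right)} \right)} + K J = - 3 \cdot 5^{2} + 36 \left(-43\right) = \left(-3\right) 25 - 1548 = -75 - 1548 = -1623$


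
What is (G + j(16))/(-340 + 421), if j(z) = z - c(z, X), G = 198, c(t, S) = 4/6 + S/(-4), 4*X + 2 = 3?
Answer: 10243/3888 ≈ 2.6345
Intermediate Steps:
X = ¼ (X = -½ + (¼)*3 = -½ + ¾ = ¼ ≈ 0.25000)
c(t, S) = ⅔ - S/4 (c(t, S) = 4*(⅙) + S*(-¼) = ⅔ - S/4)
j(z) = -29/48 + z (j(z) = z - (⅔ - ¼*¼) = z - (⅔ - 1/16) = z - 1*29/48 = z - 29/48 = -29/48 + z)
(G + j(16))/(-340 + 421) = (198 + (-29/48 + 16))/(-340 + 421) = (198 + 739/48)/81 = (10243/48)*(1/81) = 10243/3888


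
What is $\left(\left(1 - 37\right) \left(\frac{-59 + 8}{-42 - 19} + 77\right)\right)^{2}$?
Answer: $\frac{29216381184}{3721} \approx 7.8518 \cdot 10^{6}$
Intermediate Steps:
$\left(\left(1 - 37\right) \left(\frac{-59 + 8}{-42 - 19} + 77\right)\right)^{2} = \left(- 36 \left(- \frac{51}{-61} + 77\right)\right)^{2} = \left(- 36 \left(\left(-51\right) \left(- \frac{1}{61}\right) + 77\right)\right)^{2} = \left(- 36 \left(\frac{51}{61} + 77\right)\right)^{2} = \left(\left(-36\right) \frac{4748}{61}\right)^{2} = \left(- \frac{170928}{61}\right)^{2} = \frac{29216381184}{3721}$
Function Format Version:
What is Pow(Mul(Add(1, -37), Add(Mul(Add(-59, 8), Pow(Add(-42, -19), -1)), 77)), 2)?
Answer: Rational(29216381184, 3721) ≈ 7.8518e+6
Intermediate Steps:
Pow(Mul(Add(1, -37), Add(Mul(Add(-59, 8), Pow(Add(-42, -19), -1)), 77)), 2) = Pow(Mul(-36, Add(Mul(-51, Pow(-61, -1)), 77)), 2) = Pow(Mul(-36, Add(Mul(-51, Rational(-1, 61)), 77)), 2) = Pow(Mul(-36, Add(Rational(51, 61), 77)), 2) = Pow(Mul(-36, Rational(4748, 61)), 2) = Pow(Rational(-170928, 61), 2) = Rational(29216381184, 3721)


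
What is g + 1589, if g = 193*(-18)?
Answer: -1885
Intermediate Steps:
g = -3474
g + 1589 = -3474 + 1589 = -1885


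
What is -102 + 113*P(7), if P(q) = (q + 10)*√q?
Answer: -102 + 1921*√7 ≈ 4980.5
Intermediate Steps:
P(q) = √q*(10 + q) (P(q) = (10 + q)*√q = √q*(10 + q))
-102 + 113*P(7) = -102 + 113*(√7*(10 + 7)) = -102 + 113*(√7*17) = -102 + 113*(17*√7) = -102 + 1921*√7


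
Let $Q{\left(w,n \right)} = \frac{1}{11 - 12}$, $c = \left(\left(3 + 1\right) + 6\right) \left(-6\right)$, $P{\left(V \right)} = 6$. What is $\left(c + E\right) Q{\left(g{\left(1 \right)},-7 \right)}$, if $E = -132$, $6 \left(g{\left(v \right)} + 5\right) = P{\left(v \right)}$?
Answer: $192$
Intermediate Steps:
$g{\left(v \right)} = -4$ ($g{\left(v \right)} = -5 + \frac{1}{6} \cdot 6 = -5 + 1 = -4$)
$c = -60$ ($c = \left(4 + 6\right) \left(-6\right) = 10 \left(-6\right) = -60$)
$Q{\left(w,n \right)} = -1$ ($Q{\left(w,n \right)} = \frac{1}{-1} = -1$)
$\left(c + E\right) Q{\left(g{\left(1 \right)},-7 \right)} = \left(-60 - 132\right) \left(-1\right) = \left(-192\right) \left(-1\right) = 192$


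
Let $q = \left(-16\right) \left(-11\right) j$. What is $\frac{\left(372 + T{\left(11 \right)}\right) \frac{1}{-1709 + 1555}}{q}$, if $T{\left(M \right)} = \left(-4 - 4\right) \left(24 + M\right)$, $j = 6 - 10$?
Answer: $\frac{23}{27104} \approx 0.00084858$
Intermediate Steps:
$j = -4$
$q = -704$ ($q = \left(-16\right) \left(-11\right) \left(-4\right) = 176 \left(-4\right) = -704$)
$T{\left(M \right)} = -192 - 8 M$ ($T{\left(M \right)} = - 8 \left(24 + M\right) = -192 - 8 M$)
$\frac{\left(372 + T{\left(11 \right)}\right) \frac{1}{-1709 + 1555}}{q} = \frac{\left(372 - 280\right) \frac{1}{-1709 + 1555}}{-704} = \frac{372 - 280}{-154} \left(- \frac{1}{704}\right) = \left(372 - 280\right) \left(- \frac{1}{154}\right) \left(- \frac{1}{704}\right) = 92 \left(- \frac{1}{154}\right) \left(- \frac{1}{704}\right) = \left(- \frac{46}{77}\right) \left(- \frac{1}{704}\right) = \frac{23}{27104}$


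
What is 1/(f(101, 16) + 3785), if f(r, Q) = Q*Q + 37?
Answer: 1/4078 ≈ 0.00024522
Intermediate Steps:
f(r, Q) = 37 + Q² (f(r, Q) = Q² + 37 = 37 + Q²)
1/(f(101, 16) + 3785) = 1/((37 + 16²) + 3785) = 1/((37 + 256) + 3785) = 1/(293 + 3785) = 1/4078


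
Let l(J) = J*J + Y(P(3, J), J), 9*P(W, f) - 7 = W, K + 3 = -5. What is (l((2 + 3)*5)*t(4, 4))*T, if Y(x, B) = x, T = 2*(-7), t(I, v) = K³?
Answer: 40391680/9 ≈ 4.4880e+6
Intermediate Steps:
K = -8 (K = -3 - 5 = -8)
P(W, f) = 7/9 + W/9
t(I, v) = -512 (t(I, v) = (-8)³ = -512)
T = -14
l(J) = 10/9 + J² (l(J) = J*J + (7/9 + (⅑)*3) = J² + (7/9 + ⅓) = J² + 10/9 = 10/9 + J²)
(l((2 + 3)*5)*t(4, 4))*T = ((10/9 + ((2 + 3)*5)²)*(-512))*(-14) = ((10/9 + (5*5)²)*(-512))*(-14) = ((10/9 + 25²)*(-512))*(-14) = ((10/9 + 625)*(-512))*(-14) = ((5635/9)*(-512))*(-14) = -2885120/9*(-14) = 40391680/9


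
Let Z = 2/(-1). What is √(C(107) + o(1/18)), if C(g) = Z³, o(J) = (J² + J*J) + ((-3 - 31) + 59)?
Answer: √5510/18 ≈ 4.1239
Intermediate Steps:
Z = -2 (Z = 2*(-1) = -2)
o(J) = 25 + 2*J² (o(J) = (J² + J²) + (-34 + 59) = 2*J² + 25 = 25 + 2*J²)
C(g) = -8 (C(g) = (-2)³ = -8)
√(C(107) + o(1/18)) = √(-8 + (25 + 2*(1/18)²)) = √(-8 + (25 + 2*(1/324))) = √(-8 + (25 + 1/162)) = √(-8 + 4051/162) = √(2755/162) = √5510/18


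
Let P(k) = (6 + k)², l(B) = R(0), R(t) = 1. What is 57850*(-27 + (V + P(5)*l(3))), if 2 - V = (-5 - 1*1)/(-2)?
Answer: 5380050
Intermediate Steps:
l(B) = 1
V = -1 (V = 2 - (-5 - 1*1)/(-2) = 2 - (-5 - 1)*(-1)/2 = 2 - (-6)*(-1)/2 = 2 - 1*3 = 2 - 3 = -1)
57850*(-27 + (V + P(5)*l(3))) = 57850*(-27 + (-1 + (6 + 5)²*1)) = 57850*(-27 + (-1 + 11²*1)) = 57850*(-27 + (-1 + 121*1)) = 57850*(-27 + (-1 + 121)) = 57850*(-27 + 120) = 57850*93 = 5380050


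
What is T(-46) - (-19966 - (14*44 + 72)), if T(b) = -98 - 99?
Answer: 20457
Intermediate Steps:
T(b) = -197
T(-46) - (-19966 - (14*44 + 72)) = -197 - (-19966 - (14*44 + 72)) = -197 - (-19966 - (616 + 72)) = -197 - (-19966 - 1*688) = -197 - (-19966 - 688) = -197 - 1*(-20654) = -197 + 20654 = 20457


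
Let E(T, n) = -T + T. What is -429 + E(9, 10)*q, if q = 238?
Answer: -429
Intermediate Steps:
E(T, n) = 0
-429 + E(9, 10)*q = -429 + 0*238 = -429 + 0 = -429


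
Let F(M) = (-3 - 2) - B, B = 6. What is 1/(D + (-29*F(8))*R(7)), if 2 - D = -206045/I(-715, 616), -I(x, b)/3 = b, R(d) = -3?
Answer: -264/281555 ≈ -0.00093765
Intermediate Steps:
I(x, b) = -3*b
F(M) = -11 (F(M) = (-3 - 2) - 1*6 = -5 - 6 = -11)
D = -28907/264 (D = 2 - (-206045)/((-3*616)) = 2 - (-206045)/(-1848) = 2 - (-206045)*(-1)/1848 = 2 - 1*29435/264 = 2 - 29435/264 = -28907/264 ≈ -109.50)
1/(D + (-29*F(8))*R(7)) = 1/(-28907/264 - 29*(-11)*(-3)) = 1/(-28907/264 + 319*(-3)) = 1/(-28907/264 - 957) = 1/(-281555/264) = -264/281555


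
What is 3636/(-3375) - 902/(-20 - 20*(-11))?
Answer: -8381/1500 ≈ -5.5873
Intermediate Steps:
3636/(-3375) - 902/(-20 - 20*(-11)) = 3636*(-1/3375) - 902/(-20 + 220) = -404/375 - 902/200 = -404/375 - 902*1/200 = -404/375 - 451/100 = -8381/1500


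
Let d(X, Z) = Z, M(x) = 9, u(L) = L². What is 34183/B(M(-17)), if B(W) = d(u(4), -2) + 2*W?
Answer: 34183/16 ≈ 2136.4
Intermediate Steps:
B(W) = -2 + 2*W
34183/B(M(-17)) = 34183/(-2 + 2*9) = 34183/(-2 + 18) = 34183/16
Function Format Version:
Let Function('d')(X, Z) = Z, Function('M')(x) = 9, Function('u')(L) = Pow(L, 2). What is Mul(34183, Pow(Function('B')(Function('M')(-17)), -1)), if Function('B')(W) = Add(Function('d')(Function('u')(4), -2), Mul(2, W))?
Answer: Rational(34183, 16) ≈ 2136.4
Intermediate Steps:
Function('B')(W) = Add(-2, Mul(2, W))
Mul(34183, Pow(Function('B')(Function('M')(-17)), -1)) = Mul(34183, Pow(Add(-2, Mul(2, 9)), -1)) = Mul(34183, Pow(Add(-2, 18), -1)) = Mul(34183, Pow(16, -1)) = Mul(34183, Rational(1, 16)) = Rational(34183, 16)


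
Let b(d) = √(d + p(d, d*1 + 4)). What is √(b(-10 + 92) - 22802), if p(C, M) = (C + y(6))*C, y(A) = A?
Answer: √(-22802 + √7298) ≈ 150.72*I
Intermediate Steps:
p(C, M) = C*(6 + C) (p(C, M) = (C + 6)*C = (6 + C)*C = C*(6 + C))
b(d) = √(d + d*(6 + d))
√(b(-10 + 92) - 22802) = √(√((-10 + 92)*(7 + (-10 + 92))) - 22802) = √(√(82*(7 + 82)) - 22802) = √(√(82*89) - 22802) = √(√7298 - 22802) = √(-22802 + √7298)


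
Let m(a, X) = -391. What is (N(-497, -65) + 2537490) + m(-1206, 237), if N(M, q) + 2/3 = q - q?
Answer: 7611295/3 ≈ 2.5371e+6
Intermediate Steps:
N(M, q) = -⅔ (N(M, q) = -⅔ + (q - q) = -⅔ + 0 = -⅔)
(N(-497, -65) + 2537490) + m(-1206, 237) = (-⅔ + 2537490) - 391 = 7612468/3 - 391 = 7611295/3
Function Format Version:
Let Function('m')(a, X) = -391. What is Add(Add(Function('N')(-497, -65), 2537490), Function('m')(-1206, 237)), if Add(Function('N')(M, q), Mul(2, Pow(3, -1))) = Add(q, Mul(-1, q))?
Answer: Rational(7611295, 3) ≈ 2.5371e+6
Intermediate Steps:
Function('N')(M, q) = Rational(-2, 3) (Function('N')(M, q) = Add(Rational(-2, 3), Add(q, Mul(-1, q))) = Add(Rational(-2, 3), 0) = Rational(-2, 3))
Add(Add(Function('N')(-497, -65), 2537490), Function('m')(-1206, 237)) = Add(Add(Rational(-2, 3), 2537490), -391) = Add(Rational(7612468, 3), -391) = Rational(7611295, 3)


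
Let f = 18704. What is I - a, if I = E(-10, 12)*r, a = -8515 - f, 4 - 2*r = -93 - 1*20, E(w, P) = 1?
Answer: 54555/2 ≈ 27278.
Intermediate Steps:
r = 117/2 (r = 2 - (-93 - 1*20)/2 = 2 - (-93 - 20)/2 = 2 - ½*(-113) = 2 + 113/2 = 117/2 ≈ 58.500)
a = -27219 (a = -8515 - 1*18704 = -8515 - 18704 = -27219)
I = 117/2 (I = 1*(117/2) = 117/2 ≈ 58.500)
I - a = 117/2 - 1*(-27219) = 117/2 + 27219 = 54555/2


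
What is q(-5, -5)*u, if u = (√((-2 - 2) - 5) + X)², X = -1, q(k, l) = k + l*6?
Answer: 280 + 210*I ≈ 280.0 + 210.0*I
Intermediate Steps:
q(k, l) = k + 6*l
u = (-1 + 3*I)² (u = (√((-2 - 2) - 5) - 1)² = (√(-4 - 5) - 1)² = (√(-9) - 1)² = (3*I - 1)² = (-1 + 3*I)² ≈ -8.0 - 6.0*I)
q(-5, -5)*u = (-5 + 6*(-5))*(1 - 3*I)² = (-5 - 30)*(1 - 3*I)² = -35*(1 - 3*I)²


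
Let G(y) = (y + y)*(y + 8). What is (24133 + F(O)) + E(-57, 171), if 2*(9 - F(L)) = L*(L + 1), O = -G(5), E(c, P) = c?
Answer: 15700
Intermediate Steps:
G(y) = 2*y*(8 + y) (G(y) = (2*y)*(8 + y) = 2*y*(8 + y))
O = -130 (O = -2*5*(8 + 5) = -2*5*13 = -1*130 = -130)
F(L) = 9 - L*(1 + L)/2 (F(L) = 9 - L*(L + 1)/2 = 9 - L*(1 + L)/2)
(24133 + F(O)) + E(-57, 171) = (24133 + (9 - ½*(-130) - ½*(-130)²)) - 57 = (24133 + (9 + 65 - ½*16900)) - 57 = (24133 + (9 + 65 - 8450)) - 57 = (24133 - 8376) - 57 = 15757 - 57 = 15700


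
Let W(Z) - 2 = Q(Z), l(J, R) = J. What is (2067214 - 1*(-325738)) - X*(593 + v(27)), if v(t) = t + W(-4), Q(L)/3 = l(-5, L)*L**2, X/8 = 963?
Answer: -549976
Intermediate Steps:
X = 7704 (X = 8*963 = 7704)
Q(L) = -15*L**2 (Q(L) = 3*(-5*L**2) = -15*L**2)
W(Z) = 2 - 15*Z**2
v(t) = -238 + t (v(t) = t + (2 - 15*(-4)**2) = t + (2 - 15*16) = t + (2 - 240) = t - 238 = -238 + t)
(2067214 - 1*(-325738)) - X*(593 + v(27)) = (2067214 - 1*(-325738)) - 7704*(593 + (-238 + 27)) = (2067214 + 325738) - 7704*(593 - 211) = 2392952 - 7704*382 = 2392952 - 1*2942928 = 2392952 - 2942928 = -549976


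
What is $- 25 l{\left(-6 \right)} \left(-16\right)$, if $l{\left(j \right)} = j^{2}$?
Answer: $14400$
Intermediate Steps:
$- 25 l{\left(-6 \right)} \left(-16\right) = - 25 \left(-6\right)^{2} \left(-16\right) = \left(-25\right) 36 \left(-16\right) = \left(-900\right) \left(-16\right) = 14400$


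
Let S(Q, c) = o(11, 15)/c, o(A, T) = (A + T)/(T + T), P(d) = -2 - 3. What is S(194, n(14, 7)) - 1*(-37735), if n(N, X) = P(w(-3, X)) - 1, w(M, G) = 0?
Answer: 3396137/90 ≈ 37735.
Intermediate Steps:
P(d) = -5
o(A, T) = (A + T)/(2*T) (o(A, T) = (A + T)/((2*T)) = (A + T)*(1/(2*T)) = (A + T)/(2*T))
n(N, X) = -6 (n(N, X) = -5 - 1 = -6)
S(Q, c) = 13/(15*c) (S(Q, c) = ((½)*(11 + 15)/15)/c = ((½)*(1/15)*26)/c = 13/(15*c))
S(194, n(14, 7)) - 1*(-37735) = (13/15)/(-6) - 1*(-37735) = (13/15)*(-⅙) + 37735 = -13/90 + 37735 = 3396137/90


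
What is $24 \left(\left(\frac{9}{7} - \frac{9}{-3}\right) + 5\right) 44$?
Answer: $\frac{68640}{7} \approx 9805.7$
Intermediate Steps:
$24 \left(\left(\frac{9}{7} - \frac{9}{-3}\right) + 5\right) 44 = 24 \left(\left(9 \cdot \frac{1}{7} - -3\right) + 5\right) 44 = 24 \left(\left(\frac{9}{7} + 3\right) + 5\right) 44 = 24 \left(\frac{30}{7} + 5\right) 44 = 24 \cdot \frac{65}{7} \cdot 44 = \frac{1560}{7} \cdot 44 = \frac{68640}{7}$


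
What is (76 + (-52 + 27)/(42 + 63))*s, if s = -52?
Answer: -82732/21 ≈ -3939.6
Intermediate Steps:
(76 + (-52 + 27)/(42 + 63))*s = (76 + (-52 + 27)/(42 + 63))*(-52) = (76 - 25/105)*(-52) = (76 - 25*1/105)*(-52) = (76 - 5/21)*(-52) = (1591/21)*(-52) = -82732/21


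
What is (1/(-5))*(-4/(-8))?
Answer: -⅒ ≈ -0.10000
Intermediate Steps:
(1/(-5))*(-4/(-8)) = (-⅕*1)*(-4*(-⅛)) = -⅕*½ = -⅒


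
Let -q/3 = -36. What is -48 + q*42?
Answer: 4488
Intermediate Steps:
q = 108 (q = -3*(-36) = 108)
-48 + q*42 = -48 + 108*42 = -48 + 4536 = 4488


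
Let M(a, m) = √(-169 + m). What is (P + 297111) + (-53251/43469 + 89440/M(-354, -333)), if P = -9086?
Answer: 12520105474/43469 - 44720*I*√502/251 ≈ 2.8802e+5 - 3991.9*I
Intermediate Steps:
(P + 297111) + (-53251/43469 + 89440/M(-354, -333)) = (-9086 + 297111) + (-53251/43469 + 89440/(√(-169 - 333))) = 288025 + (-53251*1/43469 + 89440/(√(-502))) = 288025 + (-53251/43469 + 89440/((I*√502))) = 288025 + (-53251/43469 + 89440*(-I*√502/502)) = 288025 + (-53251/43469 - 44720*I*√502/251) = 12520105474/43469 - 44720*I*√502/251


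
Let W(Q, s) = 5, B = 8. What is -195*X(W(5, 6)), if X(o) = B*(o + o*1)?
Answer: -15600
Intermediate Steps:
X(o) = 16*o (X(o) = 8*(o + o*1) = 8*(o + o) = 8*(2*o) = 16*o)
-195*X(W(5, 6)) = -3120*5 = -195*80 = -15600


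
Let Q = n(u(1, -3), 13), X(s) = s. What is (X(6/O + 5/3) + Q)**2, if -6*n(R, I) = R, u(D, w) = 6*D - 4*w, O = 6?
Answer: 1/9 ≈ 0.11111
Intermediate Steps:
u(D, w) = -4*w + 6*D
n(R, I) = -R/6
Q = -3 (Q = -(-4*(-3) + 6*1)/6 = -(12 + 6)/6 = -1/6*18 = -3)
(X(6/O + 5/3) + Q)**2 = ((6/6 + 5/3) - 3)**2 = ((6*(1/6) + 5*(1/3)) - 3)**2 = ((1 + 5/3) - 3)**2 = (8/3 - 3)**2 = (-1/3)**2 = 1/9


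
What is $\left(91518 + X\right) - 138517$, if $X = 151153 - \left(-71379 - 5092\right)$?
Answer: $180625$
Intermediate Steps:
$X = 227624$ ($X = 151153 - \left(-71379 - 5092\right) = 151153 - -76471 = 151153 + 76471 = 227624$)
$\left(91518 + X\right) - 138517 = \left(91518 + 227624\right) - 138517 = 319142 - 138517 = 180625$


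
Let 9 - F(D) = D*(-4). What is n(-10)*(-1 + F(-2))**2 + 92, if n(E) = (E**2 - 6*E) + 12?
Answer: 92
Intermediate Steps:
n(E) = 12 + E**2 - 6*E
F(D) = 9 + 4*D (F(D) = 9 - D*(-4) = 9 - (-4)*D = 9 + 4*D)
n(-10)*(-1 + F(-2))**2 + 92 = (12 + (-10)**2 - 6*(-10))*(-1 + (9 + 4*(-2)))**2 + 92 = (12 + 100 + 60)*(-1 + (9 - 8))**2 + 92 = 172*(-1 + 1)**2 + 92 = 172*0**2 + 92 = 172*0 + 92 = 0 + 92 = 92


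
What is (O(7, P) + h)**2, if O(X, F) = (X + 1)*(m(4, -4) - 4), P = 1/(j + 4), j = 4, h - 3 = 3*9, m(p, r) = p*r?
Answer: 16900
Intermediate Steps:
h = 30 (h = 3 + 3*9 = 3 + 27 = 30)
P = 1/8 (P = 1/(4 + 4) = 1/8 ≈ 0.12500)
O(X, F) = -20 - 20*X (O(X, F) = (X + 1)*(4*(-4) - 4) = (1 + X)*(-16 - 4) = (1 + X)*(-20) = -20 - 20*X)
(O(7, P) + h)**2 = ((-20 - 20*7) + 30)**2 = ((-20 - 140) + 30)**2 = (-160 + 30)**2 = (-130)**2 = 16900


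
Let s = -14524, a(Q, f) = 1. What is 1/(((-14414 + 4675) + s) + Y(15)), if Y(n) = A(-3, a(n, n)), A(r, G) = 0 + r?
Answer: -1/24266 ≈ -4.1210e-5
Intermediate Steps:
A(r, G) = r
Y(n) = -3
1/(((-14414 + 4675) + s) + Y(15)) = 1/(((-14414 + 4675) - 14524) - 3) = 1/((-9739 - 14524) - 3) = 1/(-24263 - 3) = 1/(-24266) = -1/24266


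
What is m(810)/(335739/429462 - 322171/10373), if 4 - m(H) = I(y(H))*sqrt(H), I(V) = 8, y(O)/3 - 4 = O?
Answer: -49088808/371563585 + 883598544*sqrt(10)/371563585 ≈ 7.3880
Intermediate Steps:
y(O) = 12 + 3*O
m(H) = 4 - 8*sqrt(H)
m(810)/(335739/429462 - 322171/10373) = (4 - 72*sqrt(10))/(335739/429462 - 322171/10373) = (4 - 72*sqrt(10))/(335739*(1/429462) - 322171*1/10373) = (4 - 72*sqrt(10))/(111913/143154 - 322171/10373) = (4 - 72*sqrt(10))/(-371563585/12272202) = (4 - 72*sqrt(10))*(-12272202/371563585) = -49088808/371563585 + 883598544*sqrt(10)/371563585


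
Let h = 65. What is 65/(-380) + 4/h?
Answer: -541/4940 ≈ -0.10951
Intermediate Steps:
65/(-380) + 4/h = 65/(-380) + 4/65 = 65*(-1/380) + 4*(1/65) = -13/76 + 4/65 = -541/4940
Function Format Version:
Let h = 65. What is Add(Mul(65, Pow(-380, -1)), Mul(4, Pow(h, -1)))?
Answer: Rational(-541, 4940) ≈ -0.10951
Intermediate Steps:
Add(Mul(65, Pow(-380, -1)), Mul(4, Pow(h, -1))) = Add(Mul(65, Pow(-380, -1)), Mul(4, Pow(65, -1))) = Add(Mul(65, Rational(-1, 380)), Mul(4, Rational(1, 65))) = Add(Rational(-13, 76), Rational(4, 65)) = Rational(-541, 4940)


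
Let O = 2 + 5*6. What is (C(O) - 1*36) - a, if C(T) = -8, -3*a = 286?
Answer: 154/3 ≈ 51.333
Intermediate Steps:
O = 32 (O = 2 + 30 = 32)
a = -286/3 (a = -⅓*286 = -286/3 ≈ -95.333)
(C(O) - 1*36) - a = (-8 - 1*36) - 1*(-286/3) = (-8 - 36) + 286/3 = -44 + 286/3 = 154/3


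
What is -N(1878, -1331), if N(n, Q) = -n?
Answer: 1878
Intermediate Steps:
-N(1878, -1331) = -(-1)*1878 = -1*(-1878) = 1878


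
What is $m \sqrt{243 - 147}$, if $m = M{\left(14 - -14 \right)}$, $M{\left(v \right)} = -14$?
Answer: $- 56 \sqrt{6} \approx -137.17$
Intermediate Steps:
$m = -14$
$m \sqrt{243 - 147} = - 14 \sqrt{243 - 147} = - 14 \sqrt{96} = - 14 \cdot 4 \sqrt{6} = - 56 \sqrt{6}$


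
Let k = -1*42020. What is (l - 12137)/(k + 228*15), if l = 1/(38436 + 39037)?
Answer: 4701449/14952289 ≈ 0.31443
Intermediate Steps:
l = 1/77473 ≈ 1.2908e-5
k = -42020
(l - 12137)/(k + 228*15) = (1/77473 - 12137)/(-42020 + 228*15) = -940289800/(77473*(-42020 + 3420)) = -940289800/77473/(-38600) = -940289800/77473*(-1/38600) = 4701449/14952289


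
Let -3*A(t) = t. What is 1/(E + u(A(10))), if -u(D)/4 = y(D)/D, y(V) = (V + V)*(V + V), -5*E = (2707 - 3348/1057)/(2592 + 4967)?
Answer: 119847945/6383316547 ≈ 0.018775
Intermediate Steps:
A(t) = -t/3
E = -2857951/39949315 (E = -(2707 - 3348/1057)/(5*(2592 + 4967)) = -(2707 - 3348*1/1057)/(5*7559) = -(2707 - 3348/1057)/(5*7559) = -2857951/(5285*7559) = -⅕*2857951/7989863 = -2857951/39949315 ≈ -0.071539)
y(V) = 4*V² (y(V) = (2*V)*(2*V) = 4*V²)
u(D) = -16*D (u(D) = -4*4*D²/D = -16*D)
1/(E + u(A(10))) = 1/(-2857951/39949315 - (-16)*10/3) = 1/(-2857951/39949315 - 16*(-10/3)) = 1/(-2857951/39949315 + 160/3) = 1/(6383316547/119847945) = 119847945/6383316547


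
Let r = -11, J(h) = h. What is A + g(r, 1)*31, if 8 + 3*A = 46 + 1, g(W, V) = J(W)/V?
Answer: -328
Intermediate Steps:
g(W, V) = W/V
A = 13 (A = -8/3 + (46 + 1)/3 = -8/3 + (⅓)*47 = -8/3 + 47/3 = 13)
A + g(r, 1)*31 = 13 - 11/1*31 = 13 - 11*1*31 = 13 - 11*31 = 13 - 341 = -328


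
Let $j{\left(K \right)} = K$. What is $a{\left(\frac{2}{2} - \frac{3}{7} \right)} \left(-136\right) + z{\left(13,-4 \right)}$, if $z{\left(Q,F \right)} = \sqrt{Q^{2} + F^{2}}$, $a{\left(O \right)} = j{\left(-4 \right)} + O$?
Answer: $\frac{3264}{7} + \sqrt{185} \approx 479.89$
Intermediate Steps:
$a{\left(O \right)} = -4 + O$
$z{\left(Q,F \right)} = \sqrt{F^{2} + Q^{2}}$
$a{\left(\frac{2}{2} - \frac{3}{7} \right)} \left(-136\right) + z{\left(13,-4 \right)} = \left(-4 + \left(\frac{2}{2} - \frac{3}{7}\right)\right) \left(-136\right) + \sqrt{\left(-4\right)^{2} + 13^{2}} = \left(-4 + \left(2 \cdot \frac{1}{2} - \frac{3}{7}\right)\right) \left(-136\right) + \sqrt{16 + 169} = \left(-4 + \left(1 - \frac{3}{7}\right)\right) \left(-136\right) + \sqrt{185} = \left(-4 + \frac{4}{7}\right) \left(-136\right) + \sqrt{185} = \left(- \frac{24}{7}\right) \left(-136\right) + \sqrt{185} = \frac{3264}{7} + \sqrt{185}$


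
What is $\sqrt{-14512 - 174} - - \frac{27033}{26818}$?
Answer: $\frac{27033}{26818} + i \sqrt{14686} \approx 1.008 + 121.19 i$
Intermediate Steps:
$\sqrt{-14512 - 174} - - \frac{27033}{26818} = \sqrt{-14686} - \left(-27033\right) \frac{1}{26818} = i \sqrt{14686} - - \frac{27033}{26818} = i \sqrt{14686} + \frac{27033}{26818} = \frac{27033}{26818} + i \sqrt{14686}$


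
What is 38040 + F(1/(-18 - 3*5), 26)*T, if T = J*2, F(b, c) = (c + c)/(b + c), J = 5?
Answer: 32617440/857 ≈ 38060.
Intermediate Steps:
F(b, c) = 2*c/(b + c) (F(b, c) = (2*c)/(b + c) = 2*c/(b + c))
T = 10 (T = 5*2 = 10)
38040 + F(1/(-18 - 3*5), 26)*T = 38040 + (2*26/(1/(-18 - 3*5) + 26))*10 = 38040 + (2*26/(1/(-18 - 15) + 26))*10 = 38040 + (2*26/(1/(-33) + 26))*10 = 38040 + (2*26/(-1/33 + 26))*10 = 38040 + (2*26/(857/33))*10 = 38040 + (2*26*(33/857))*10 = 38040 + (1716/857)*10 = 38040 + 17160/857 = 32617440/857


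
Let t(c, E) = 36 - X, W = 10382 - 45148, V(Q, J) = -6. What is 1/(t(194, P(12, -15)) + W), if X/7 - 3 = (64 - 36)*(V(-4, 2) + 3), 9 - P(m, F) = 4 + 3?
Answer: -1/34163 ≈ -2.9271e-5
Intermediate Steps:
P(m, F) = 2 (P(m, F) = 9 - (4 + 3) = 9 - 1*7 = 9 - 7 = 2)
W = -34766
X = -567 (X = 21 + 7*((64 - 36)*(-6 + 3)) = 21 + 7*(28*(-3)) = 21 + 7*(-84) = 21 - 588 = -567)
t(c, E) = 603 (t(c, E) = 36 - 1*(-567) = 36 + 567 = 603)
1/(t(194, P(12, -15)) + W) = 1/(603 - 34766) = 1/(-34163) = -1/34163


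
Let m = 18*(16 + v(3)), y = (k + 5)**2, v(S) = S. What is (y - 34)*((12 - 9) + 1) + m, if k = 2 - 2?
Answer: 306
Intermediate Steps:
k = 0
y = 25 (y = (0 + 5)**2 = 5**2 = 25)
m = 342 (m = 18*(16 + 3) = 18*19 = 342)
(y - 34)*((12 - 9) + 1) + m = (25 - 34)*((12 - 9) + 1) + 342 = -9*(3 + 1) + 342 = -9*4 + 342 = -36 + 342 = 306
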